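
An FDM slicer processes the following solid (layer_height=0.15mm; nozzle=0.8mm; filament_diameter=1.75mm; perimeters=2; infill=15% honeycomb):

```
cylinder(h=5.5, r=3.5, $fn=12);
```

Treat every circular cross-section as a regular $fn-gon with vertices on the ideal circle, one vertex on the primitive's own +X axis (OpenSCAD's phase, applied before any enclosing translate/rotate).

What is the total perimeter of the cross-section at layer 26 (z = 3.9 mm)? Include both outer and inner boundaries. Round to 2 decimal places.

21.74 mm

At z = 3.9 mm: the cylinder: section is a regular 12-gon, circumradius r=3.5 (perimeter = 2·12·3.500·sin(180°/12) = 21.74 mm). Overall, the cross-section is a single solid region. Total boundary length (outer) = 21.74 mm.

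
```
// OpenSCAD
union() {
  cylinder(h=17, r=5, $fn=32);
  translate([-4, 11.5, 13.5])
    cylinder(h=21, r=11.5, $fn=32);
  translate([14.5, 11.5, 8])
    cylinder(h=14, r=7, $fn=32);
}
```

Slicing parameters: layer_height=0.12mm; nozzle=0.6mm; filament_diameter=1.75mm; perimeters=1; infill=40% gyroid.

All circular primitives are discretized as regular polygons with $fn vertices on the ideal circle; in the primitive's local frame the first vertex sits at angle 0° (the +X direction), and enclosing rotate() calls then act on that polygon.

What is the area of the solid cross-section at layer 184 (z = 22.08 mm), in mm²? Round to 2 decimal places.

412.81 mm²

At z = 22.08 mm: the cylinder is not intersected at this z (z outside [0, 17]); the r=11.5 cylinder at (-4, 11.5) gives a regular 32-gon of circumradius 11.5 (constant along its height) (area = (32/2)·11.500²·sin(360°/32) = 412.81 mm²); the cylinder at (14.5, 11.5) does not reach this height (z outside [8, 22]); Taking the union: only the r=11.5 cylinder at (-4, 11.5) is present, so the union is just that shape — area = 412.81 mm². Overall, the cross-section is a single solid region. Net area = 412.81 mm².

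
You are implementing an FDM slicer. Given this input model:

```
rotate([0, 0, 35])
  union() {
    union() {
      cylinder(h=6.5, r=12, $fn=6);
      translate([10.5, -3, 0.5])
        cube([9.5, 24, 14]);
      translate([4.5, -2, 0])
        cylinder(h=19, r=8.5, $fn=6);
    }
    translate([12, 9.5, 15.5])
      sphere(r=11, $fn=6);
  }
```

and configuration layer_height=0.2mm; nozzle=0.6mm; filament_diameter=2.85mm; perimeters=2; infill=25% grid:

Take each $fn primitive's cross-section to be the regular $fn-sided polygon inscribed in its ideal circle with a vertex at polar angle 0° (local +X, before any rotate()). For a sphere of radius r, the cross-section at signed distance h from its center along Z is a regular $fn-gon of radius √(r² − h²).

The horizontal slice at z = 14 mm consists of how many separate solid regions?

1

At z = 14 mm: the cylinder does not reach this height (z outside [0, 6.5]); the cube at (10.5, -3) is present — its section is the full 9.5×24 rectangle; the cylinder at (4.5, -2): section is a regular 6-gon, circumradius r=8.5; Taking the union: the regions partially overlap (shared area 7.62 mm²), so overlapping operands fuse into one piece — 1 connected region; the sphere at (12, 9.5): section is a regular 6-gon, circumradius = √(r²−h²) = √(11²−1.5²) = 10.897; Merging all regions: the regions partially overlap (shared area 194.41 mm²), so overlapping operands fuse into one piece — 1 connected region; (whole slice rotated 35° about Z — lengths, areas and connectivity unchanged). The result has 1 disconnected region.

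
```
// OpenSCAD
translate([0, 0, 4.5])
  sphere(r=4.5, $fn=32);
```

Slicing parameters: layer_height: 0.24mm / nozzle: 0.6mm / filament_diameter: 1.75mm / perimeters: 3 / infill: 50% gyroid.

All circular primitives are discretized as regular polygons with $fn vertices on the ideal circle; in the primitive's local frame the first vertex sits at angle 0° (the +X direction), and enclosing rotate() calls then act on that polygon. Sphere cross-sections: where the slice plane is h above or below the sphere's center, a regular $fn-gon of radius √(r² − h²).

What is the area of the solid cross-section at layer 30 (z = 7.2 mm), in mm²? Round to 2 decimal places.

At z = 7.2 mm: the r=4.5 sphere slices to a regular 32-gon of circumradius 3.600 (√(r²−h²) with h=2.7 from center) (area = (32/2)·3.600²·sin(360°/32) = 40.45 mm²). Overall, the cross-section is a single solid region. Net area = 40.45 mm².

40.45 mm²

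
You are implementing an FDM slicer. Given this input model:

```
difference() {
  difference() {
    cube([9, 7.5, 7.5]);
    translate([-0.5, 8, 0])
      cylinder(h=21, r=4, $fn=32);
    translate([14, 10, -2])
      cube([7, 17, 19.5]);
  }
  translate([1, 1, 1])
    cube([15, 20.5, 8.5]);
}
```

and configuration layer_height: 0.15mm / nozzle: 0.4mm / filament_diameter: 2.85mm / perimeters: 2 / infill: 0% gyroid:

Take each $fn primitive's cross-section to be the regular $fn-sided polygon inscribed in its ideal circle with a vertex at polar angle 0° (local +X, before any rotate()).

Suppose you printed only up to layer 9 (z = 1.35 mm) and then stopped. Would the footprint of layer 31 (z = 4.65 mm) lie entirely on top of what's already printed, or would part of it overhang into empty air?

Compare the two slices. At z = 1.35: the 9×7.5 cube contributes its full rectangle (area 67.50 mm²); the r=4 cylinder at (-0.5, 8) gives a regular 32-gon of circumradius 4 (constant along its height) (area = (32/2)·4.000²·sin(360°/32) = 49.94 mm²); the 7×17 cube at (14, 10) contributes its full rectangle (area 119.00 mm²); Subtracting the remaining from the first: starting from the 9×7.5 cube (67.50 mm²), the r=4 cylinder at (-0.5, 8) partially overlaps it — only the 8.76 mm² overlap (of its 49.94 mm²) is removed, clipping the outline; the 7×17 cube at (14, 10) misses the remaining region (no effect) — area = 58.74 mm²; the cube at (1, 1) (footprint 15×20.5) is included at this height (area 307.50 mm²); Subtracting the remaining from the first: starting from the result so far (58.74 mm²), the 15×20.5 cube at (1, 1) partially overlaps it — only the 46.59 mm² overlap (of its 307.50 mm²) is removed, clipping the outline — area = 12.15 mm². At z = 4.65: the 9×7.5 cube contributes its full rectangle (area 67.50 mm²); the r=4 cylinder at (-0.5, 8) contributes a regular 32-gon of circumradius 4 (area = (32/2)·4.000²·sin(360°/32) = 49.94 mm²); the 7×17 cube at (14, 10) contributes its full rectangle (area 119.00 mm²); Taking the first minus the rest: starting from the 9×7.5 cube (67.50 mm²), the r=4 cylinder at (-0.5, 8) partially overlaps it — only the 8.76 mm² overlap (of its 49.94 mm²) is removed, clipping the outline; the 7×17 cube at (14, 10) misses the remaining region (no effect) — area = 58.74 mm²; the cube at (1, 1) is present — its section is the full 15×20.5 rectangle (area 307.50 mm²); After the difference (first − rest): starting from the result so far (58.74 mm²), the 15×20.5 cube at (1, 1) partially overlaps it — only the 46.59 mm² overlap (of its 307.50 mm²) is removed, clipping the outline — area = 12.15 mm². Checking containment: the cross-section at z = 4.65 is a subset of the cross-section at z = 1.35.

entirely on top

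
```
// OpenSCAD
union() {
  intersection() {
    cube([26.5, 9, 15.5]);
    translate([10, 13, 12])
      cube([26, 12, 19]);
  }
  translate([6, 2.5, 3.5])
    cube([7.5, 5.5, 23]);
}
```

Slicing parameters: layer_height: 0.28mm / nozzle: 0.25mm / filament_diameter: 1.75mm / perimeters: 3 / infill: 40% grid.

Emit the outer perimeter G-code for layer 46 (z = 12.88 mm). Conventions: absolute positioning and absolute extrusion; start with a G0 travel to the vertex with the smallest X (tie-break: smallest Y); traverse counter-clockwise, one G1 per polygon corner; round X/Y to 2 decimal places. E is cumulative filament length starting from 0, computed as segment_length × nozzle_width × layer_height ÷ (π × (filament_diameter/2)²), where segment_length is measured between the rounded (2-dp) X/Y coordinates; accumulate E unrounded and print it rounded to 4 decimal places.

At z = 12.88 mm: the cube (footprint 26.5×9) is included at this height; the cube at (10, 13) (footprint 26×12) is included at this height; Taking the intersection: the 26×12 cube at (10, 13) does not overlap the 26.5×9 cube (empty) — nothing remains; the cube at (6, 2.5) is present — its section is the full 7.5×5.5 rectangle; Taking the union: only the 7.5×5.5 cube at (6, 2.5) is present, so the union is just that shape — 1 connected region. The outline is a single polygon with 4 vertices. Extrusion per mm of travel: 0.25 × 0.28 / (π × 0.875²) = 0.029103. Accumulating E over each segment gives final E = 0.7567.

G0 X6.00 Y2.50 Z12.88
G1 X13.50 Y2.50 E0.2183
G1 X13.50 Y8.00 E0.3783
G1 X6.00 Y8.00 E0.5966
G1 X6.00 Y2.50 E0.7567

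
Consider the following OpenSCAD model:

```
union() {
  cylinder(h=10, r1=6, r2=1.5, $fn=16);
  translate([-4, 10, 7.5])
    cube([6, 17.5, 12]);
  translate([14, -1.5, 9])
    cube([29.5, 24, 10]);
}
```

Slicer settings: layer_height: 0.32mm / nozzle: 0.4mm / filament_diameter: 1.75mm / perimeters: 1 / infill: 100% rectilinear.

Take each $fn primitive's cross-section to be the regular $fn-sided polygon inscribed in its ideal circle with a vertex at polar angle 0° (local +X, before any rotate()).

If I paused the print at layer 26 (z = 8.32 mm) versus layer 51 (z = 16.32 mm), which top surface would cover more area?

Layer 26 (z = 8.32): the cone: at t=0.832 of its height the radius interpolates to r₁+(r₂−r₁)t = 2.256, giving a regular 16-gon of that circumradius (area = (16/2)·2.256²·sin(360°/16) = 15.58 mm²); the 6×17.5 cube at (-4, 10) contributes its full rectangle (area 105.00 mm²); the cube at (14, -1.5) is not intersected at this z (z outside [9, 19]); Taking the union: the 2 present regions are separate (no shared area or edge), so areas and boundary lengths simply add and each stays a separate island — area = 120.58 mm². So its area = 120.58 mm². Layer 51 (z = 16.32): the cone is not intersected at this z (z outside [0, 10]); the cube at (-4, 10) is present — its section is the full 6×17.5 rectangle (area 105.00 mm²); the cube at (14, -1.5) is present — its section is the full 29.5×24 rectangle (area 708.00 mm²); Combining (union): the 2 present regions are separate (no shared area or edge), so areas and boundary lengths simply add and each stays a separate island — area = 813.00 mm². So its area = 813.00 mm². Layer 51 is larger (813.00 vs 120.58 mm²).

layer 51 (z = 16.32 mm)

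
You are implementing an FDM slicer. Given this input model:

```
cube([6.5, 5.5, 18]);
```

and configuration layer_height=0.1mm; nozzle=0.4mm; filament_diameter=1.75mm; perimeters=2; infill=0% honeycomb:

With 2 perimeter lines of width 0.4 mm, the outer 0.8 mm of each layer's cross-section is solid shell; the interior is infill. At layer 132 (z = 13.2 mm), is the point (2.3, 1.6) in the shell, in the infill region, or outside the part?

At z = 13.2 mm: the cube is present — its section is the full 6.5×5.5 rectangle. Overall, the cross-section is a single solid region. The nearest boundary edge runs (0.00, 0.00)→(6.50, 0.00); distance from the point to it = 1.60 mm. The point is inside the cross-section and 1.60 mm from the nearest boundary — more than the 0.8 mm shell width (2 × 0.4), so it's in the infill interior.

infill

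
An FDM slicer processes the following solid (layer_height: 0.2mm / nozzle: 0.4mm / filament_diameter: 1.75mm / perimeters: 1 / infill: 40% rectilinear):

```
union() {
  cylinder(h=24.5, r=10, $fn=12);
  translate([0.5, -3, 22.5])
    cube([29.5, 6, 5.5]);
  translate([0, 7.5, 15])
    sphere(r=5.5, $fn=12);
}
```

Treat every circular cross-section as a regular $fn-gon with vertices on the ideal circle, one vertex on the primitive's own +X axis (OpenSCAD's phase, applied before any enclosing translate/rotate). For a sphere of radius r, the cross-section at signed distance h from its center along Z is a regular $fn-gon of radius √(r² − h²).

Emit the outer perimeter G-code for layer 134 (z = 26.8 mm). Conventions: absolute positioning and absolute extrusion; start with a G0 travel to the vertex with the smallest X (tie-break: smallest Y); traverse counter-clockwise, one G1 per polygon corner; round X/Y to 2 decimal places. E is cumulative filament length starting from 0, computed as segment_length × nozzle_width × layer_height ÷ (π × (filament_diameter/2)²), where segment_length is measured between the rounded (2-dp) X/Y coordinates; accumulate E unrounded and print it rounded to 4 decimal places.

At z = 26.8 mm: the cylinder does not reach this height (z outside [0, 24.5]); the cube at (0.5, -3) is present — its section is the full 29.5×6 rectangle; the sphere at (0, 7.5) is absent (|z−center|=11.800 > r=5.5); Merging all regions: only the 29.5×6 cube at (0.5, -3) is present, so the union is just that shape — 1 connected region. The outline is a single polygon with 4 vertices. Extrusion per mm of travel: 0.4 × 0.2 / (π × 0.875²) = 0.033260. Accumulating E over each segment gives final E = 2.3615.

G0 X0.50 Y-3.00 Z26.80
G1 X30.00 Y-3.00 E0.9812
G1 X30.00 Y3.00 E1.1807
G1 X0.50 Y3.00 E2.1619
G1 X0.50 Y-3.00 E2.3615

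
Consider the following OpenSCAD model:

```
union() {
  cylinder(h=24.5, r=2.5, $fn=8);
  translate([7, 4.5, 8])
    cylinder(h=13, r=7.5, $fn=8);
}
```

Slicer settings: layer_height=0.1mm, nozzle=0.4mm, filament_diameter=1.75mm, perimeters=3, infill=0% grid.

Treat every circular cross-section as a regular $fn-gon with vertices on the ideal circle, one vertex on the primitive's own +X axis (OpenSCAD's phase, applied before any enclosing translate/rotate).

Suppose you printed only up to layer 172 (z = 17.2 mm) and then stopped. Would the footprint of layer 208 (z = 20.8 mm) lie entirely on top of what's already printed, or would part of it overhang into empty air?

Compare the two slices. At z = 17.2: the r=2.5 cylinder contributes a regular 8-gon of circumradius 2.5 (area = (8/2)·2.500²·sin(360°/8) = 17.68 mm²); the r=7.5 cylinder at (7, 4.5) contributes a regular 8-gon of circumradius 7.5 (area = (8/2)·7.500²·sin(360°/8) = 159.10 mm²); Taking the union: the regions partially overlap — summed areas 176.78 mm² minus the doubly-counted overlap 3.02 mm² gives 173.76 mm² — area = 173.76 mm². At z = 20.8: the cylinder: section is a regular 8-gon, circumradius r=2.5 (area = (8/2)·2.500²·sin(360°/8) = 17.68 mm²); the cylinder at (7, 4.5): section is a regular 8-gon, circumradius r=7.5 (area = (8/2)·7.500²·sin(360°/8) = 159.10 mm²); Combining (union): the regions partially overlap — summed areas 176.78 mm² minus the doubly-counted overlap 3.02 mm² gives 173.76 mm² — area = 173.76 mm². Checking containment: the cross-section at z = 20.8 is a subset of the cross-section at z = 17.2.

entirely on top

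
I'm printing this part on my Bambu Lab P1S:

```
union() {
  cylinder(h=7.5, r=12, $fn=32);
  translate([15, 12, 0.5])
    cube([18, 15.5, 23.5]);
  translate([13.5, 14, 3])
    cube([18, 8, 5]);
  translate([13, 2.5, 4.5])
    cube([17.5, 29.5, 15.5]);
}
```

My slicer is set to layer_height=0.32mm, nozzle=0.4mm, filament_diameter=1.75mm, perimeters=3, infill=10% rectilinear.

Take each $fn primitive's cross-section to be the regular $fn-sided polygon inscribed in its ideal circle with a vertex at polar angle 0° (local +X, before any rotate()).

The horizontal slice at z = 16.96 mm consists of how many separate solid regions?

At z = 16.96 mm: the cylinder is not intersected at this z (z outside [0, 7.5]); the cube at (15, 12) is present — its section is the full 18×15.5 rectangle; the cube at (13.5, 14) does not reach this height (z outside [3, 8]); the cube at (13, 2.5) is present — its section is the full 17.5×29.5 rectangle; Merging all regions: the regions partially overlap (shared area 240.25 mm²), so overlapping operands fuse into one piece — 1 connected region. The result has 1 disconnected region.

1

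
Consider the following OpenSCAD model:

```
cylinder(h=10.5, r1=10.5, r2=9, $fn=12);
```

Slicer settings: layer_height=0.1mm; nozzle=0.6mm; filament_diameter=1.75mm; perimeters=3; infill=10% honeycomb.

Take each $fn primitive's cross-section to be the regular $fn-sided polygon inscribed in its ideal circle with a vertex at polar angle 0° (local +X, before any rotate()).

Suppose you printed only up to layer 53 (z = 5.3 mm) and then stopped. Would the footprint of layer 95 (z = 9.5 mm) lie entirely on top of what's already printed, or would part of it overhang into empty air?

entirely on top

Compare the two slices. At z = 5.3: the cone contributes a regular 12-gon of circumradius 9.743 (interpolated between r1=10.5 and r2=9 at t=0.505) (area = (12/2)·9.743²·sin(360°/12) = 284.77 mm²). At z = 9.5: the cone (r1=10.5→r2=9) has section circumradius 9.143 here — a regular 12-gon (area = (12/2)·9.143²·sin(360°/12) = 250.78 mm²). Checking containment: the cross-section at z = 9.5 is a subset of the cross-section at z = 5.3.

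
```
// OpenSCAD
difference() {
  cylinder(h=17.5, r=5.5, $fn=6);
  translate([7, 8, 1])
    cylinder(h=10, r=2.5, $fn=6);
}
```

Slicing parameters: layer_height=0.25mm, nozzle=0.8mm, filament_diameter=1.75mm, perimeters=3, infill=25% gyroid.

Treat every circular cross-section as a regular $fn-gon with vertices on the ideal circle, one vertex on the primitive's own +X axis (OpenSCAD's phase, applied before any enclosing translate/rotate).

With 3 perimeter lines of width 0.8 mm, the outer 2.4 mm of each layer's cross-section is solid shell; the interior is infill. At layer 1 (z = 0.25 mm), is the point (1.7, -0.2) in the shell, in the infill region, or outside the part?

infill

At z = 0.25 mm: the r=5.5 cylinder contributes a regular 6-gon of circumradius 5.5; the cylinder at (7, 8) is absent (z outside [1, 11]); Subtracting the remaining from the first: none of the subtracted shapes is present at this height, so the r=5.5 cylinder is unchanged — 1 connected region. Overall, the cross-section is a single solid region. The nearest boundary edge runs (2.75, -4.76)→(5.50, 0.00); distance from the point to it = 3.19 mm. The point is inside the cross-section and 3.19 mm from the nearest boundary — more than the 2.4 mm shell width (3 × 0.8), so it's in the infill interior.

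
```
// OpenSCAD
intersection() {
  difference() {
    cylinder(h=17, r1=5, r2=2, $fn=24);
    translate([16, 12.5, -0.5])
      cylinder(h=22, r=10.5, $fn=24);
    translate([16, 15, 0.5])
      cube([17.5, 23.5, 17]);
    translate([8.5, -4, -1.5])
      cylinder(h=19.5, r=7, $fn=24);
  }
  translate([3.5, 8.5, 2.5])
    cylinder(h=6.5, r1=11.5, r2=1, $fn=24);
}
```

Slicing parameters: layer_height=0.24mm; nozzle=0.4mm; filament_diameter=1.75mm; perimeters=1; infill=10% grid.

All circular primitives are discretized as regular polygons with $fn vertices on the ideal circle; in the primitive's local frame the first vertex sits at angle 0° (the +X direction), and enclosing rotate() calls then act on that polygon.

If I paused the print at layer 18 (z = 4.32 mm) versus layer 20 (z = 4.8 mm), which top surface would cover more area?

Layer 18 (z = 4.32): the cone contributes a regular 24-gon of circumradius 4.238 (interpolated between r1=5 and r2=2 at t=0.254) (area = (24/2)·4.238²·sin(360°/24) = 55.77 mm²); the cylinder at (16, 12.5): section is a regular 24-gon, circumradius r=10.5 (area = (24/2)·10.500²·sin(360°/24) = 342.42 mm²); the 17.5×23.5 cube at (16, 15) contributes its full rectangle (area 411.25 mm²); the r=7 cylinder at (8.5, -4) gives a regular 24-gon of circumradius 7 (constant along its height) (area = (24/2)·7.000²·sin(360°/24) = 152.19 mm²); Subtracting the remaining from the first: starting from the cone (55.77 mm²), the r=10.5 cylinder at (16, 12.5) misses the remaining region (no effect); the 17.5×23.5 cube at (16, 15) misses the remaining region (no effect); the r=7 cylinder at (8.5, -4) partially overlaps it — only the 7.03 mm² overlap (of its 152.19 mm²) is removed, clipping the outline — area = 48.75 mm²; the cone at (3.5, 8.5): at t=0.280 of its height the radius interpolates to r₁+(r₂−r₁)t = 8.560, giving a regular 24-gon of that circumradius (area = (24/2)·8.560²·sin(360°/24) = 227.58 mm²); Keeping only the common overlap: the cone at (3.5, 8.5) partially overlaps that combined region; clipping to the common part keeps 18.45 mm² — area = 18.45 mm². So its area = 18.45 mm². Layer 20 (z = 4.8): the cone: at t=0.282 of its height the radius interpolates to r₁+(r₂−r₁)t = 4.153, giving a regular 24-gon of that circumradius (area = (24/2)·4.153²·sin(360°/24) = 53.57 mm²); the r=10.5 cylinder at (16, 12.5) gives a regular 24-gon of circumradius 10.5 (constant along its height) (area = (24/2)·10.500²·sin(360°/24) = 342.42 mm²); the cube at (16, 15) (footprint 17.5×23.5) is included at this height (area 411.25 mm²); the cylinder at (8.5, -4): section is a regular 24-gon, circumradius r=7 (area = (24/2)·7.000²·sin(360°/24) = 152.19 mm²); Taking the first minus the rest: starting from the cone (53.57 mm²), the r=10.5 cylinder at (16, 12.5) misses the remaining region (no effect); the 17.5×23.5 cube at (16, 15) misses the remaining region (no effect); the r=7 cylinder at (8.5, -4) partially overlaps it — only the 6.50 mm² overlap (of its 152.19 mm²) is removed, clipping the outline — area = 47.07 mm²; the cone at (3.5, 8.5) contributes a regular 24-gon of circumradius 7.785 (interpolated between r1=11.5 and r2=1 at t=0.354) (area = (24/2)·7.785²·sin(360°/24) = 188.21 mm²); Keeping only the common overlap: the cone at (3.5, 8.5) partially overlaps that combined region; clipping to the common part keeps 12.68 mm² — area = 12.68 mm². So its area = 12.68 mm². Layer 18 is larger (18.45 vs 12.68 mm²).

layer 18 (z = 4.32 mm)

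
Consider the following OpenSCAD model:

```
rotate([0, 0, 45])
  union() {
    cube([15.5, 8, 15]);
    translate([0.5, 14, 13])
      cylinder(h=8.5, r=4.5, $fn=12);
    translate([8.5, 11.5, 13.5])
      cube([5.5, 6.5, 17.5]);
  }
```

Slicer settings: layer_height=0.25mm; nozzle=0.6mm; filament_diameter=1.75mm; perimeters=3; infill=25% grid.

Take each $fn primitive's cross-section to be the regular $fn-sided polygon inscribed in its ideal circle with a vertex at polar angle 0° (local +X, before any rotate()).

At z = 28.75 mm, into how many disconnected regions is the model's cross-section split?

1

At z = 28.75 mm: the cube is not intersected at this z (z outside [0, 15]); the cylinder at (0.5, 14) does not reach this height (z outside [13, 21.5]); the cube at (8.5, 11.5) (footprint 5.5×6.5) is included at this height; Combining (union): only the 5.5×6.5 cube at (8.5, 11.5) is present, so the union is just that shape — 1 connected region; (whole slice rotated 45° about Z — lengths, areas and connectivity unchanged). The result has 1 disconnected region.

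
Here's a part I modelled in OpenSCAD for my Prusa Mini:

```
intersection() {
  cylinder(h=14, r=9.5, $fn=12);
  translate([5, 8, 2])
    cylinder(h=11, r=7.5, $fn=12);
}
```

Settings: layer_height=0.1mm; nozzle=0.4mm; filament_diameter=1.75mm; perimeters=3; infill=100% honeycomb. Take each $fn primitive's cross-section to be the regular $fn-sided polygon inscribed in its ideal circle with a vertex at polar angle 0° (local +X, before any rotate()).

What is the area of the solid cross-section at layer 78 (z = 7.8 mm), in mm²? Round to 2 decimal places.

68.06 mm²

At z = 7.8 mm: the r=9.5 cylinder gives a regular 12-gon of circumradius 9.5 (constant along its height) (area = (12/2)·9.500²·sin(360°/12) = 270.75 mm²); the r=7.5 cylinder at (5, 8) contributes a regular 12-gon of circumradius 7.5 (area = (12/2)·7.500²·sin(360°/12) = 168.75 mm²); Keeping only the common overlap: the r=7.5 cylinder at (5, 8) partially overlaps the r=9.5 cylinder; clipping to the common part keeps 68.06 mm² — area = 68.06 mm². Overall, the cross-section is a single solid region. Net area = 68.06 mm².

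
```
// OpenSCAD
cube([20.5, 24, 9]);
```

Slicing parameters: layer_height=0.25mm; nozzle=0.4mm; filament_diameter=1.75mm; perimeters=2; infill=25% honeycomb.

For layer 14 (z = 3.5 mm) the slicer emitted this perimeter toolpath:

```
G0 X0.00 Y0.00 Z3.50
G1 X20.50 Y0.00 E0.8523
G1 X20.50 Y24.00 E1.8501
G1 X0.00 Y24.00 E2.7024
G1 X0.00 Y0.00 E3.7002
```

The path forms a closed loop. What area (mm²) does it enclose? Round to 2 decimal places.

Apply the shoelace formula to the sequence of (X, Y) vertices; enclosed area = 492.00 mm².

492.00 mm²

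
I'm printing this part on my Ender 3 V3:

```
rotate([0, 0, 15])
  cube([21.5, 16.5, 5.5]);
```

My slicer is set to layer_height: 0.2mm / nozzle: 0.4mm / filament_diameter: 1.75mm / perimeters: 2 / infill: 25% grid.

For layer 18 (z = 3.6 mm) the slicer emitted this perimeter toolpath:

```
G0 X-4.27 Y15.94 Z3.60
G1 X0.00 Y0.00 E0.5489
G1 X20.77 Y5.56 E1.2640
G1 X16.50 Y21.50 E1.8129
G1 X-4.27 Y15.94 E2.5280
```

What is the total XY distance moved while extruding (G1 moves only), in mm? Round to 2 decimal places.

Sum the Euclidean lengths of each G1 segment: total = 76.01 mm.

76.01 mm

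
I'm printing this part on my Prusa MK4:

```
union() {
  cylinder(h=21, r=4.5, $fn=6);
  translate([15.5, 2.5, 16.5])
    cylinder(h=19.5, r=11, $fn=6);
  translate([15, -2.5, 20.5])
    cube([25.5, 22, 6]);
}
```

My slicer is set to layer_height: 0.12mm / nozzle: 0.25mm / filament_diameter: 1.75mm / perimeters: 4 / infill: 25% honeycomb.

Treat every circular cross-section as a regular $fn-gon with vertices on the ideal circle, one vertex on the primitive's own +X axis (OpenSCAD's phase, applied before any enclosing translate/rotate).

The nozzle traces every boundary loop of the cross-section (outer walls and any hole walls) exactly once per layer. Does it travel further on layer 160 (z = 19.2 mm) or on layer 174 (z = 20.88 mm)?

layer 174 (z = 20.88 mm)

Layer 160 (z = 19.2): the r=4.5 cylinder contributes a regular 6-gon of circumradius 4.5 (perimeter = 2·6·4.500·sin(180°/6) = 27.00 mm); the r=11 cylinder at (15.5, 2.5) contributes a regular 6-gon of circumradius 11 (perimeter = 2·6·11.000·sin(180°/6) = 66.00 mm); the cube at (15, -2.5) does not reach this height (z outside [20.5, 26.5]); Combining (union): the 2 present regions are separate (no shared area or edge), so areas and boundary lengths simply add and each stays a separate island — boundary = 93.00 mm. So its perimeter = 93.00 mm. Layer 174 (z = 20.88): the r=4.5 cylinder gives a regular 6-gon of circumradius 4.5 (constant along its height) (perimeter = 2·6·4.500·sin(180°/6) = 27.00 mm); the r=11 cylinder at (15.5, 2.5) gives a regular 6-gon of circumradius 11 (constant along its height) (perimeter = 2·6·11.000·sin(180°/6) = 66.00 mm); the cube at (15, -2.5) is present — its section is the full 25.5×22 rectangle (perimeter 95.00 mm); Combining (union): the regions partially overlap (shared area 133.64 mm²), so the edge portions inside another operand are dropped and the merged outline is re-measured after clipping — boundary = 142.09 mm. So its perimeter = 142.09 mm. Layer 174 is larger (142.09 vs 93.00 mm).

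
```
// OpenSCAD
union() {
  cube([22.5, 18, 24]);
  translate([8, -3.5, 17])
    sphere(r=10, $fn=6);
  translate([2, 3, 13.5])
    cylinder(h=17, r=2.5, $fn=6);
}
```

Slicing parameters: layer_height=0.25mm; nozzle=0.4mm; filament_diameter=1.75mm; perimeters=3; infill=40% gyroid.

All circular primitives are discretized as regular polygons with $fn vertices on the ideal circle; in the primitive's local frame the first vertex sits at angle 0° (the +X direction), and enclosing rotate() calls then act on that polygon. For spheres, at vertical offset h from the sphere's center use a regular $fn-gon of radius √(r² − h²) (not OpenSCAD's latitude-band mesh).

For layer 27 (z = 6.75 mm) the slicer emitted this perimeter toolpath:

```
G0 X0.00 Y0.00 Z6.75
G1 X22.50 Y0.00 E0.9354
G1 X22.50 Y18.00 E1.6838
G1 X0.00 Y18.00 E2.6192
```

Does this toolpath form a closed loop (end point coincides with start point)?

no

Start point (G0): (0.00, 0.00). End point (last G1): the path does not return to the start — open.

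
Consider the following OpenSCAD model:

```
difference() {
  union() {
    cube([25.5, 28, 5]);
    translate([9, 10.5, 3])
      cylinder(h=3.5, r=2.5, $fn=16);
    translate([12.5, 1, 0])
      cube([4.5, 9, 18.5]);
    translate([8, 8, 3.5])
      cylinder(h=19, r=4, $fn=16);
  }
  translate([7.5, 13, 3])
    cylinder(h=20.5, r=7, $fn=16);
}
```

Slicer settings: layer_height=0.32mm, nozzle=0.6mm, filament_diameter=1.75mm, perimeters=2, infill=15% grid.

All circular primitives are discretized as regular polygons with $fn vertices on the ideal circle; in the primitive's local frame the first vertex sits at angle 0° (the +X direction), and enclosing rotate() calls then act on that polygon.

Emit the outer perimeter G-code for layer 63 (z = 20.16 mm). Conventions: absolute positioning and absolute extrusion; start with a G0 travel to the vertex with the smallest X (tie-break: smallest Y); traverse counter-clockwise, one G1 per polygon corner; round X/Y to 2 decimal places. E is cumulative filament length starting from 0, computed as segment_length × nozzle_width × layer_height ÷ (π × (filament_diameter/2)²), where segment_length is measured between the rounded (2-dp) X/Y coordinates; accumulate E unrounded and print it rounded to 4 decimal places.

At z = 20.16 mm: the cube is absent (z outside [0, 5]); the cylinder at (9, 10.5) is absent (z outside [3, 6.5]); the cube at (12.5, 1) does not reach this height (z outside [0, 18.5]); the r=4 cylinder at (8, 8) contributes a regular 16-gon of circumradius 4; Merging all regions: only the r=4 cylinder at (8, 8) is present, so the union is just that shape — 1 connected region; the cylinder at (7.5, 13): section is a regular 16-gon, circumradius r=7; After the difference (first − rest): starting from that combined region, the r=7 cylinder at (7.5, 13) partially overlaps it — only the 36.22 mm² overlap (of its 150.01 mm²) is removed, clipping the outline — 1 connected region. The outline is a single polygon with 12 vertices. Extrusion per mm of travel: 0.6 × 0.32 / (π × 0.875²) = 0.079824. Accumulating E over each segment gives final E = 1.5514.

G0 X4.21 Y6.94 Z20.16
G1 X4.30 Y6.47 E0.0382
G1 X5.17 Y5.17 E0.1631
G1 X6.47 Y4.30 E0.2879
G1 X8.00 Y4.00 E0.4124
G1 X9.53 Y4.30 E0.5368
G1 X10.83 Y5.17 E0.6617
G1 X11.70 Y6.47 E0.7866
G1 X11.94 Y7.71 E0.8874
G1 X10.18 Y6.53 E1.0565
G1 X7.50 Y6.00 E1.2746
G1 X4.82 Y6.53 E1.4927
G1 X4.21 Y6.94 E1.5514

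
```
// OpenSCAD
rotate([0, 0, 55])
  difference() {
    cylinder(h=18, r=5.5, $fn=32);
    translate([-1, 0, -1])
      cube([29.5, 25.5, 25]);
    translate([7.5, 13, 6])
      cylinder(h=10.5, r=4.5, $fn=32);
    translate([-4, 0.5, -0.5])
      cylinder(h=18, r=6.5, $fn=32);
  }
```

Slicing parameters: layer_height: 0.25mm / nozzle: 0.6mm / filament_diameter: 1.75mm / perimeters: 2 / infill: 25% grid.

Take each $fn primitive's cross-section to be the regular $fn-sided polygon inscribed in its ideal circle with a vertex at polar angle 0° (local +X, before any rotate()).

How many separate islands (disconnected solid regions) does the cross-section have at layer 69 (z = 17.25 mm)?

At z = 17.25 mm: the r=5.5 cylinder gives a regular 32-gon of circumradius 5.5 (constant along its height); the cube at (-1, 0) (footprint 29.5×25.5) is included at this height; the cylinder at (7.5, 13) is not intersected at this z (z outside [6, 16.5]); the r=6.5 cylinder at (-4, 0.5) contributes a regular 32-gon of circumradius 6.5; After the difference (first − rest): starting from the r=5.5 cylinder, the 29.5×25.5 cube at (-1, 0) partially overlaps it — only the 29.06 mm² overlap (of its 752.25 mm²) is removed, clipping the outline; the r=6.5 cylinder at (-4, 0.5) partially overlaps it — only the 48.80 mm² overlap (of its 131.88 mm²) is removed, clipping the outline — 1 connected region; (rotated 55° about Z; rotation is an isometry so areas/perimeters/island counts are preserved). Overall, the cross-section is a single solid region. Island count = 1.

1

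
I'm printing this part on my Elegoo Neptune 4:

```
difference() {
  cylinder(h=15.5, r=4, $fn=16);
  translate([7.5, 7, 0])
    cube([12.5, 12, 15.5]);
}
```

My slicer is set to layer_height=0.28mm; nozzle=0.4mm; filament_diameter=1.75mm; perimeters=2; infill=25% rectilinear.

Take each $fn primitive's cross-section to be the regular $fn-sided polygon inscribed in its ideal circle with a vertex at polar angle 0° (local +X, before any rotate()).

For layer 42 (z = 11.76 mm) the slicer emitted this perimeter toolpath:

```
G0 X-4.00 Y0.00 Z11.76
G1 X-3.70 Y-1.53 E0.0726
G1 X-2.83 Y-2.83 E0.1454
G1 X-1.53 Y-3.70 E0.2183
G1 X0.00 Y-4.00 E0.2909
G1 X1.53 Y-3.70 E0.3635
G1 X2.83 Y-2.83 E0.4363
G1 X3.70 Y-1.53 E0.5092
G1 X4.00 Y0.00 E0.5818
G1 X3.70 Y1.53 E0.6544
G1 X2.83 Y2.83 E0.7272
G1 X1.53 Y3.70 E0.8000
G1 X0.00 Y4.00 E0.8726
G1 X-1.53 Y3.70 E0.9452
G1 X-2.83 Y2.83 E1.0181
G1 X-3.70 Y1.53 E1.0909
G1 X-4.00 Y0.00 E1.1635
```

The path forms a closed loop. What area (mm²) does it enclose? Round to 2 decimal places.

49.04 mm²

Apply the shoelace formula to the sequence of (X, Y) vertices; enclosed area = 49.04 mm².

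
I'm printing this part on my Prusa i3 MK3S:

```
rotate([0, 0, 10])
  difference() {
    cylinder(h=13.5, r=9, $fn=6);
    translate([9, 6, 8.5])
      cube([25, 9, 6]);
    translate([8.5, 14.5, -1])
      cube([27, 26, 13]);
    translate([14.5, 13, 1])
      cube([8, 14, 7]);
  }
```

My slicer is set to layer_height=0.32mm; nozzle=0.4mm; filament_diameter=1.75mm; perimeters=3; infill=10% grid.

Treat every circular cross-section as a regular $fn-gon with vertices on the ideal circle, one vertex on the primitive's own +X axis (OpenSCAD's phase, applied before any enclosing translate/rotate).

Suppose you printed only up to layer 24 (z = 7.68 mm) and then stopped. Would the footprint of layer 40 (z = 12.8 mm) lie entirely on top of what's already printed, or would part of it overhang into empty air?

entirely on top

Compare the two slices. At z = 7.68: the r=9 cylinder gives a regular 6-gon of circumradius 9 (constant along its height) (area = (6/2)·9.000²·sin(360°/6) = 210.44 mm²); the cube at (9, 6) is absent (z outside [8.5, 14.5]); the cube at (8.5, 14.5) is present — its section is the full 27×26 rectangle (area 702.00 mm²); the 8×14 cube at (14.5, 13) contributes its full rectangle (area 112.00 mm²); Taking the first minus the rest: starting from the r=9 cylinder (210.44 mm²), the 27×26 cube at (8.5, 14.5) misses the remaining region (no effect); the 8×14 cube at (14.5, 13) misses the remaining region (no effect) — area = 210.44 mm²; (whole slice rotated 10° about Z — lengths, areas and connectivity unchanged). At z = 12.8: the cylinder: section is a regular 6-gon, circumradius r=9 (area = (6/2)·9.000²·sin(360°/6) = 210.44 mm²); the 25×9 cube at (9, 6) contributes its full rectangle (area 225.00 mm²); the cube at (8.5, 14.5) is not intersected at this z (z outside [-1, 12]); the cube at (14.5, 13) is not intersected at this z (z outside [1, 8]); Subtracting the remaining from the first: starting from the r=9 cylinder (210.44 mm²), the 25×9 cube at (9, 6) misses the remaining region (no effect) — area = 210.44 mm²; (rotated 10° about Z; rotation is an isometry so areas/perimeters/island counts are preserved). Checking containment: the cross-section at z = 12.8 is a subset of the cross-section at z = 7.68.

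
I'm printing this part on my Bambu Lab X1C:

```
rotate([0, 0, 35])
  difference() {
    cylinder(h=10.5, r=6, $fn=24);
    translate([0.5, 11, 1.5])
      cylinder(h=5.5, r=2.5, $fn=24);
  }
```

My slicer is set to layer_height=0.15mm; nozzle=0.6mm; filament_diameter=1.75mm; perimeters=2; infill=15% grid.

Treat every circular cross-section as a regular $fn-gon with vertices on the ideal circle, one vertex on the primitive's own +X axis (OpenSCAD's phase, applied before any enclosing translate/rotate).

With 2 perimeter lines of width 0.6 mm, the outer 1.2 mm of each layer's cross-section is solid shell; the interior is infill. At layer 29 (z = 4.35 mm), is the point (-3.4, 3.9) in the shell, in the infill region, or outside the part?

At z = 4.35 mm: the r=6 cylinder contributes a regular 24-gon of circumradius 6; the r=2.5 cylinder at (0.5, 11) contributes a regular 24-gon of circumradius 2.5; After the difference (first − rest): starting from the r=6 cylinder, the r=2.5 cylinder at (0.5, 11) misses the remaining region (no effect) — 1 connected region; (whole slice rotated 35° about Z — lengths, areas and connectivity unchanged). Overall, the cross-section is a single solid region. Undo the 35° rotation: the query point maps to (-0.548, 5.145) in the un-rotated model frame. The nearest boundary edge runs (-1.55, 5.80)→(0.00, 6.00); distance from the point to it = 0.78 mm. The point is inside the cross-section, 0.78 mm from the nearest boundary — within the 1.2 mm shell band (2 × 0.6).

shell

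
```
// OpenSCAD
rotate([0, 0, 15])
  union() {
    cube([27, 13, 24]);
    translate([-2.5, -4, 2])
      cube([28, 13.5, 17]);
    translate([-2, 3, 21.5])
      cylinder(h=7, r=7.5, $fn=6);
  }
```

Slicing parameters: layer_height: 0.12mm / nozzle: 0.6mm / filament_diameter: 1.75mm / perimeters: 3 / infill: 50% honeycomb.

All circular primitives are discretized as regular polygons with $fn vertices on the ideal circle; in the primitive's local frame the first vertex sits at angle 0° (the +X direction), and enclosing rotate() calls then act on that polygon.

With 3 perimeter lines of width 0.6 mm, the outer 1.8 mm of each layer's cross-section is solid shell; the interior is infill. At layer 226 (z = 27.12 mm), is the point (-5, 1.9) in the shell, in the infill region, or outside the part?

At z = 27.12 mm: the cube is not intersected at this z (z outside [0, 24]); the cube at (-2.5, -4) does not reach this height (z outside [2, 19]); the r=7.5 cylinder at (-2, 3) gives a regular 6-gon of circumradius 7.5 (constant along its height); Merging all regions: only the r=7.5 cylinder at (-2, 3) is present, so the union is just that shape — 1 connected region; (rotated 15° about Z; rotation is an isometry so areas/perimeters/island counts are preserved). Overall, the cross-section is a single solid region. Undo the 15° rotation: the query point maps to (-4.338, 3.129) in the un-rotated model frame. The nearest boundary edge runs (-5.75, 9.50)→(-9.50, 3.00); distance from the point to it = 4.41 mm. The point is inside the cross-section and 4.41 mm from the nearest boundary — more than the 1.8 mm shell width (3 × 0.6), so it's in the infill interior.

infill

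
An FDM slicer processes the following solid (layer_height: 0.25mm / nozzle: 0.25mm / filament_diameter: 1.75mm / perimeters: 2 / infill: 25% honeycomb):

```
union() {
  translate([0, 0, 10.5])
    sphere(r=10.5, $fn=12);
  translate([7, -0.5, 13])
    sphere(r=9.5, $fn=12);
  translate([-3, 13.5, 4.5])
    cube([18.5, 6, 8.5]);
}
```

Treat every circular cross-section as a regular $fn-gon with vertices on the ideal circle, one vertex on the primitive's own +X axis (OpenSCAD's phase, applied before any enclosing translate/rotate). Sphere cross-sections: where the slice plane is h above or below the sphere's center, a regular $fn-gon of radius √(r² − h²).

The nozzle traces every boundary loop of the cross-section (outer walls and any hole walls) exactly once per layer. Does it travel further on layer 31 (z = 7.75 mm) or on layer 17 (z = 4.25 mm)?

Layer 31 (z = 7.75): the r=10.5 sphere contributes a regular 12-gon of circumradius √(10.5²−2.75²) = 10.133 (perimeter = 2·12·10.133·sin(180°/12) = 62.95 mm); the sphere at (7, -0.5): section is a regular 12-gon, circumradius = √(r²−h²) = √(9.5²−5.25²) = 7.918 (perimeter = 2·12·7.918·sin(180°/12) = 49.18 mm); the cube at (-3, 13.5) is present — its section is the full 18.5×6 rectangle (perimeter 49.00 mm); Taking the union: the regions partially overlap (shared area 120.95 mm²), so the edge portions inside another operand are dropped and the merged outline is re-measured after clipping — boundary = 120.38 mm. So its perimeter = 120.38 mm. Layer 17 (z = 4.25): the r=10.5 sphere slices to a regular 12-gon of circumradius 8.437 (√(r²−h²) with h=6.25 from center) (perimeter = 2·12·8.437·sin(180°/12) = 52.41 mm); the r=9.5 sphere at (7, -0.5) slices to a regular 12-gon of circumradius 3.700 (√(r²−h²) with h=8.75 from center) (perimeter = 2·12·3.700·sin(180°/12) = 22.98 mm); the cube at (-3, 13.5) is not intersected at this z (z outside [4.5, 13]); Merging all regions: the regions partially overlap (shared area 27.37 mm²), so the edge portions inside another operand are dropped and the merged outline is re-measured after clipping — boundary = 55.51 mm. So its perimeter = 55.51 mm. Layer 31 is larger (120.38 vs 55.51 mm).

layer 31 (z = 7.75 mm)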